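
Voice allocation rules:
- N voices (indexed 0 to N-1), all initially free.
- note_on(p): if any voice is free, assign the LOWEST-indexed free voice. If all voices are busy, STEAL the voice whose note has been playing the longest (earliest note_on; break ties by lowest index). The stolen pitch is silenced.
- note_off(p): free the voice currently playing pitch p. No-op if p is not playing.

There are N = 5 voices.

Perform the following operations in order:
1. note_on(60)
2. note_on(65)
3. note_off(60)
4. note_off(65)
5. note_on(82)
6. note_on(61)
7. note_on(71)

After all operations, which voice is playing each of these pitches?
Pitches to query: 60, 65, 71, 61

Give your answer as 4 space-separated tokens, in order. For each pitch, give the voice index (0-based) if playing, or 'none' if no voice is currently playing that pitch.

Answer: none none 2 1

Derivation:
Op 1: note_on(60): voice 0 is free -> assigned | voices=[60 - - - -]
Op 2: note_on(65): voice 1 is free -> assigned | voices=[60 65 - - -]
Op 3: note_off(60): free voice 0 | voices=[- 65 - - -]
Op 4: note_off(65): free voice 1 | voices=[- - - - -]
Op 5: note_on(82): voice 0 is free -> assigned | voices=[82 - - - -]
Op 6: note_on(61): voice 1 is free -> assigned | voices=[82 61 - - -]
Op 7: note_on(71): voice 2 is free -> assigned | voices=[82 61 71 - -]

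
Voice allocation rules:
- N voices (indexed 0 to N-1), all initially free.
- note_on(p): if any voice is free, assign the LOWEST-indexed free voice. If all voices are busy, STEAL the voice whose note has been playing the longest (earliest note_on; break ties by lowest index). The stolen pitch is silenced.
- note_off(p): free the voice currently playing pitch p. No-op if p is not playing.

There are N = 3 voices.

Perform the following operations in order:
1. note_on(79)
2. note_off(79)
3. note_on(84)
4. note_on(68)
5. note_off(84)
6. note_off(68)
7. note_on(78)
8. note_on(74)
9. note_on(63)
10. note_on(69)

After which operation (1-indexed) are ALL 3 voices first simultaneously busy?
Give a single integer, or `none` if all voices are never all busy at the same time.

Op 1: note_on(79): voice 0 is free -> assigned | voices=[79 - -]
Op 2: note_off(79): free voice 0 | voices=[- - -]
Op 3: note_on(84): voice 0 is free -> assigned | voices=[84 - -]
Op 4: note_on(68): voice 1 is free -> assigned | voices=[84 68 -]
Op 5: note_off(84): free voice 0 | voices=[- 68 -]
Op 6: note_off(68): free voice 1 | voices=[- - -]
Op 7: note_on(78): voice 0 is free -> assigned | voices=[78 - -]
Op 8: note_on(74): voice 1 is free -> assigned | voices=[78 74 -]
Op 9: note_on(63): voice 2 is free -> assigned | voices=[78 74 63]
Op 10: note_on(69): all voices busy, STEAL voice 0 (pitch 78, oldest) -> assign | voices=[69 74 63]

Answer: 9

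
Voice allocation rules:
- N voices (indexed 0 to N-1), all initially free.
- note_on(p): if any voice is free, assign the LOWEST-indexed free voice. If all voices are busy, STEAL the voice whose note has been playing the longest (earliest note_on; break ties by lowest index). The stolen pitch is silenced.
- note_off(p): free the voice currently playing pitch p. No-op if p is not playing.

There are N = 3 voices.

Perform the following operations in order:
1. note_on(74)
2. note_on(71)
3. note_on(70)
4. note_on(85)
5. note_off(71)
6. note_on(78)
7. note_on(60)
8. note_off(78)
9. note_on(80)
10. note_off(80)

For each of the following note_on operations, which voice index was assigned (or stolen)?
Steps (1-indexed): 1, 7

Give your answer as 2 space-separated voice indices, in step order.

Op 1: note_on(74): voice 0 is free -> assigned | voices=[74 - -]
Op 2: note_on(71): voice 1 is free -> assigned | voices=[74 71 -]
Op 3: note_on(70): voice 2 is free -> assigned | voices=[74 71 70]
Op 4: note_on(85): all voices busy, STEAL voice 0 (pitch 74, oldest) -> assign | voices=[85 71 70]
Op 5: note_off(71): free voice 1 | voices=[85 - 70]
Op 6: note_on(78): voice 1 is free -> assigned | voices=[85 78 70]
Op 7: note_on(60): all voices busy, STEAL voice 2 (pitch 70, oldest) -> assign | voices=[85 78 60]
Op 8: note_off(78): free voice 1 | voices=[85 - 60]
Op 9: note_on(80): voice 1 is free -> assigned | voices=[85 80 60]
Op 10: note_off(80): free voice 1 | voices=[85 - 60]

Answer: 0 2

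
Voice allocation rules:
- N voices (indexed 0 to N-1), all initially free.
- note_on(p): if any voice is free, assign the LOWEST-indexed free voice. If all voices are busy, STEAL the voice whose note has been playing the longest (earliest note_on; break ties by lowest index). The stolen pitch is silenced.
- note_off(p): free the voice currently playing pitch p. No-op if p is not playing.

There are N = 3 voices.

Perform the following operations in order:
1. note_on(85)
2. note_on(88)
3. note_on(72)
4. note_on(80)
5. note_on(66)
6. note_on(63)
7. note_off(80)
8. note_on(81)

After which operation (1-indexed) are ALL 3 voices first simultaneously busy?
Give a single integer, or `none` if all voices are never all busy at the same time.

Op 1: note_on(85): voice 0 is free -> assigned | voices=[85 - -]
Op 2: note_on(88): voice 1 is free -> assigned | voices=[85 88 -]
Op 3: note_on(72): voice 2 is free -> assigned | voices=[85 88 72]
Op 4: note_on(80): all voices busy, STEAL voice 0 (pitch 85, oldest) -> assign | voices=[80 88 72]
Op 5: note_on(66): all voices busy, STEAL voice 1 (pitch 88, oldest) -> assign | voices=[80 66 72]
Op 6: note_on(63): all voices busy, STEAL voice 2 (pitch 72, oldest) -> assign | voices=[80 66 63]
Op 7: note_off(80): free voice 0 | voices=[- 66 63]
Op 8: note_on(81): voice 0 is free -> assigned | voices=[81 66 63]

Answer: 3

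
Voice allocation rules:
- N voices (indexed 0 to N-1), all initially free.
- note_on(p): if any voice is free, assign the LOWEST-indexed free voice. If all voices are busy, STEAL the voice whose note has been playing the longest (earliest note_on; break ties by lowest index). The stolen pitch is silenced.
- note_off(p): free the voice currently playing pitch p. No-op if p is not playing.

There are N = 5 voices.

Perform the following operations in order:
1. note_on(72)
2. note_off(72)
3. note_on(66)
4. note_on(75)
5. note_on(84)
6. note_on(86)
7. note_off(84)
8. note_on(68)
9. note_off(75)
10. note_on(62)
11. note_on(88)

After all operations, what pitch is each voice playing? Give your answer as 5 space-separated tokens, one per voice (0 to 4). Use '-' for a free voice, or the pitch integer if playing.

Answer: 66 62 68 86 88

Derivation:
Op 1: note_on(72): voice 0 is free -> assigned | voices=[72 - - - -]
Op 2: note_off(72): free voice 0 | voices=[- - - - -]
Op 3: note_on(66): voice 0 is free -> assigned | voices=[66 - - - -]
Op 4: note_on(75): voice 1 is free -> assigned | voices=[66 75 - - -]
Op 5: note_on(84): voice 2 is free -> assigned | voices=[66 75 84 - -]
Op 6: note_on(86): voice 3 is free -> assigned | voices=[66 75 84 86 -]
Op 7: note_off(84): free voice 2 | voices=[66 75 - 86 -]
Op 8: note_on(68): voice 2 is free -> assigned | voices=[66 75 68 86 -]
Op 9: note_off(75): free voice 1 | voices=[66 - 68 86 -]
Op 10: note_on(62): voice 1 is free -> assigned | voices=[66 62 68 86 -]
Op 11: note_on(88): voice 4 is free -> assigned | voices=[66 62 68 86 88]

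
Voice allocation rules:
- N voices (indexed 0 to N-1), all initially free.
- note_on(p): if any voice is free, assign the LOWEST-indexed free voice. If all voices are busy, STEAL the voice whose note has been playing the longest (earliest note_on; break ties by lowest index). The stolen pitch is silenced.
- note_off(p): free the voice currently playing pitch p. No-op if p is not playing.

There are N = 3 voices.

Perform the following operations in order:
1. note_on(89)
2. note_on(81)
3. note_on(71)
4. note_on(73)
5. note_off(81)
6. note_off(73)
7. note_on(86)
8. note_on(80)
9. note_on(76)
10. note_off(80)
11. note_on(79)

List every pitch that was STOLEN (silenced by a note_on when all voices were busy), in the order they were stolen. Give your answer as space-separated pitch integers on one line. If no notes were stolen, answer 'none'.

Answer: 89 71

Derivation:
Op 1: note_on(89): voice 0 is free -> assigned | voices=[89 - -]
Op 2: note_on(81): voice 1 is free -> assigned | voices=[89 81 -]
Op 3: note_on(71): voice 2 is free -> assigned | voices=[89 81 71]
Op 4: note_on(73): all voices busy, STEAL voice 0 (pitch 89, oldest) -> assign | voices=[73 81 71]
Op 5: note_off(81): free voice 1 | voices=[73 - 71]
Op 6: note_off(73): free voice 0 | voices=[- - 71]
Op 7: note_on(86): voice 0 is free -> assigned | voices=[86 - 71]
Op 8: note_on(80): voice 1 is free -> assigned | voices=[86 80 71]
Op 9: note_on(76): all voices busy, STEAL voice 2 (pitch 71, oldest) -> assign | voices=[86 80 76]
Op 10: note_off(80): free voice 1 | voices=[86 - 76]
Op 11: note_on(79): voice 1 is free -> assigned | voices=[86 79 76]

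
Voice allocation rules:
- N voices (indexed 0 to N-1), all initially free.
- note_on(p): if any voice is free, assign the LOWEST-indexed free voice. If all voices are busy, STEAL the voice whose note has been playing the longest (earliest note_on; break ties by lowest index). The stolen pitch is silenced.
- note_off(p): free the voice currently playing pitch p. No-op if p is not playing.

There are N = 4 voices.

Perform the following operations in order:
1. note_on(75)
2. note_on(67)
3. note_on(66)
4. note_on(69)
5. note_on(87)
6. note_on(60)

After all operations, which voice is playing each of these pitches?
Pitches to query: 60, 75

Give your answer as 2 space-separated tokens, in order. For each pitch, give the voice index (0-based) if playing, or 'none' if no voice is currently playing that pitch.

Answer: 1 none

Derivation:
Op 1: note_on(75): voice 0 is free -> assigned | voices=[75 - - -]
Op 2: note_on(67): voice 1 is free -> assigned | voices=[75 67 - -]
Op 3: note_on(66): voice 2 is free -> assigned | voices=[75 67 66 -]
Op 4: note_on(69): voice 3 is free -> assigned | voices=[75 67 66 69]
Op 5: note_on(87): all voices busy, STEAL voice 0 (pitch 75, oldest) -> assign | voices=[87 67 66 69]
Op 6: note_on(60): all voices busy, STEAL voice 1 (pitch 67, oldest) -> assign | voices=[87 60 66 69]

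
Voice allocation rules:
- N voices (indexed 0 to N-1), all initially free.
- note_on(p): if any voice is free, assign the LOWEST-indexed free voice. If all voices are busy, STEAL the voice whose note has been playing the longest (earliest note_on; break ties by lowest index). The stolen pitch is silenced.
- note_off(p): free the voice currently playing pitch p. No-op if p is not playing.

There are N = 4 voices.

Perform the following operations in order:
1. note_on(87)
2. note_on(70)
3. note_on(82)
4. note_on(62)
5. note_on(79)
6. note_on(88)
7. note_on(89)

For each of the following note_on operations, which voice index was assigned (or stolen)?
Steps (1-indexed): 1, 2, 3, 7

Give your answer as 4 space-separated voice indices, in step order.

Op 1: note_on(87): voice 0 is free -> assigned | voices=[87 - - -]
Op 2: note_on(70): voice 1 is free -> assigned | voices=[87 70 - -]
Op 3: note_on(82): voice 2 is free -> assigned | voices=[87 70 82 -]
Op 4: note_on(62): voice 3 is free -> assigned | voices=[87 70 82 62]
Op 5: note_on(79): all voices busy, STEAL voice 0 (pitch 87, oldest) -> assign | voices=[79 70 82 62]
Op 6: note_on(88): all voices busy, STEAL voice 1 (pitch 70, oldest) -> assign | voices=[79 88 82 62]
Op 7: note_on(89): all voices busy, STEAL voice 2 (pitch 82, oldest) -> assign | voices=[79 88 89 62]

Answer: 0 1 2 2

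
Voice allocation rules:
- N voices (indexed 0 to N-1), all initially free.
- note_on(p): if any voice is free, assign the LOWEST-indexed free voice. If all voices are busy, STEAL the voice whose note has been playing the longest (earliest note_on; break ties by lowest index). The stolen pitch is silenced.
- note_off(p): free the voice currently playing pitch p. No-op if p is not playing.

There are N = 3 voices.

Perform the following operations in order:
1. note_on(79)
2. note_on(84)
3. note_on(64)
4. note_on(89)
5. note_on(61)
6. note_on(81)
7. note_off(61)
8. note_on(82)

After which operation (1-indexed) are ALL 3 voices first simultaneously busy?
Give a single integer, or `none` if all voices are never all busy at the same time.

Answer: 3

Derivation:
Op 1: note_on(79): voice 0 is free -> assigned | voices=[79 - -]
Op 2: note_on(84): voice 1 is free -> assigned | voices=[79 84 -]
Op 3: note_on(64): voice 2 is free -> assigned | voices=[79 84 64]
Op 4: note_on(89): all voices busy, STEAL voice 0 (pitch 79, oldest) -> assign | voices=[89 84 64]
Op 5: note_on(61): all voices busy, STEAL voice 1 (pitch 84, oldest) -> assign | voices=[89 61 64]
Op 6: note_on(81): all voices busy, STEAL voice 2 (pitch 64, oldest) -> assign | voices=[89 61 81]
Op 7: note_off(61): free voice 1 | voices=[89 - 81]
Op 8: note_on(82): voice 1 is free -> assigned | voices=[89 82 81]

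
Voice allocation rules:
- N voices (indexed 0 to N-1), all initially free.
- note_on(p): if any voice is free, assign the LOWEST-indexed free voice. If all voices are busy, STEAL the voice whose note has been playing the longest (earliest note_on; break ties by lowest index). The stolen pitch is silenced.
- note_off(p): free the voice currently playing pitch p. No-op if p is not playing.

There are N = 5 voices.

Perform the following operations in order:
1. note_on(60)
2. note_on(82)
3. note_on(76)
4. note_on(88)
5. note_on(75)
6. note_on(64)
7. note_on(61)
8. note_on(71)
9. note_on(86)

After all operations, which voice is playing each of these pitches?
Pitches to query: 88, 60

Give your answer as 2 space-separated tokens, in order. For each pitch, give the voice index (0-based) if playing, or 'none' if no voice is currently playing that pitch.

Op 1: note_on(60): voice 0 is free -> assigned | voices=[60 - - - -]
Op 2: note_on(82): voice 1 is free -> assigned | voices=[60 82 - - -]
Op 3: note_on(76): voice 2 is free -> assigned | voices=[60 82 76 - -]
Op 4: note_on(88): voice 3 is free -> assigned | voices=[60 82 76 88 -]
Op 5: note_on(75): voice 4 is free -> assigned | voices=[60 82 76 88 75]
Op 6: note_on(64): all voices busy, STEAL voice 0 (pitch 60, oldest) -> assign | voices=[64 82 76 88 75]
Op 7: note_on(61): all voices busy, STEAL voice 1 (pitch 82, oldest) -> assign | voices=[64 61 76 88 75]
Op 8: note_on(71): all voices busy, STEAL voice 2 (pitch 76, oldest) -> assign | voices=[64 61 71 88 75]
Op 9: note_on(86): all voices busy, STEAL voice 3 (pitch 88, oldest) -> assign | voices=[64 61 71 86 75]

Answer: none none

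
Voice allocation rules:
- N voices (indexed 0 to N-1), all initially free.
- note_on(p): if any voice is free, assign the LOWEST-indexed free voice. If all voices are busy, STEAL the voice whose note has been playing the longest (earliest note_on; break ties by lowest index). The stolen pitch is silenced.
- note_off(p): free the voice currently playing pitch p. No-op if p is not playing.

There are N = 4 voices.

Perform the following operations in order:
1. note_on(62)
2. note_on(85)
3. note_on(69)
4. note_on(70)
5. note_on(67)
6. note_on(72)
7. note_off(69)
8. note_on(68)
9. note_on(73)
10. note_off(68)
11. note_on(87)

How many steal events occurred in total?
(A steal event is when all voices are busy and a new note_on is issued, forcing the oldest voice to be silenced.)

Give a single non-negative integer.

Answer: 3

Derivation:
Op 1: note_on(62): voice 0 is free -> assigned | voices=[62 - - -]
Op 2: note_on(85): voice 1 is free -> assigned | voices=[62 85 - -]
Op 3: note_on(69): voice 2 is free -> assigned | voices=[62 85 69 -]
Op 4: note_on(70): voice 3 is free -> assigned | voices=[62 85 69 70]
Op 5: note_on(67): all voices busy, STEAL voice 0 (pitch 62, oldest) -> assign | voices=[67 85 69 70]
Op 6: note_on(72): all voices busy, STEAL voice 1 (pitch 85, oldest) -> assign | voices=[67 72 69 70]
Op 7: note_off(69): free voice 2 | voices=[67 72 - 70]
Op 8: note_on(68): voice 2 is free -> assigned | voices=[67 72 68 70]
Op 9: note_on(73): all voices busy, STEAL voice 3 (pitch 70, oldest) -> assign | voices=[67 72 68 73]
Op 10: note_off(68): free voice 2 | voices=[67 72 - 73]
Op 11: note_on(87): voice 2 is free -> assigned | voices=[67 72 87 73]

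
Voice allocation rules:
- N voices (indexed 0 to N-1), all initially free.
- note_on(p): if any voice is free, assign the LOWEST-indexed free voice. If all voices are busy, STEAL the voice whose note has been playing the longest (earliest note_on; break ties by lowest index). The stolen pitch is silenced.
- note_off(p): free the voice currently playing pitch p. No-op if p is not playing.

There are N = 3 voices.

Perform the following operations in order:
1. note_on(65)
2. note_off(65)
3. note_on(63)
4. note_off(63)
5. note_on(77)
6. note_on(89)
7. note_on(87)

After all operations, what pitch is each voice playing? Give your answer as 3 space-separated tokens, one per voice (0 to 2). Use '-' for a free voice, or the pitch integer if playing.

Answer: 77 89 87

Derivation:
Op 1: note_on(65): voice 0 is free -> assigned | voices=[65 - -]
Op 2: note_off(65): free voice 0 | voices=[- - -]
Op 3: note_on(63): voice 0 is free -> assigned | voices=[63 - -]
Op 4: note_off(63): free voice 0 | voices=[- - -]
Op 5: note_on(77): voice 0 is free -> assigned | voices=[77 - -]
Op 6: note_on(89): voice 1 is free -> assigned | voices=[77 89 -]
Op 7: note_on(87): voice 2 is free -> assigned | voices=[77 89 87]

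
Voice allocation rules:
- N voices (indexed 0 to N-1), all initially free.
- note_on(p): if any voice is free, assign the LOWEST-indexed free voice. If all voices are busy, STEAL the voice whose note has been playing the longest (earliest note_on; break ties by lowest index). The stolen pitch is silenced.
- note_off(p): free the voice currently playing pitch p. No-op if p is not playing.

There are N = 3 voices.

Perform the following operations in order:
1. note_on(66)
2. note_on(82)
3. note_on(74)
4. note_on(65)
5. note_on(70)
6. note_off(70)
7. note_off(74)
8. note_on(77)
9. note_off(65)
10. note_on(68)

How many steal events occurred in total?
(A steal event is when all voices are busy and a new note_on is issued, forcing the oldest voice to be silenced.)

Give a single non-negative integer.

Op 1: note_on(66): voice 0 is free -> assigned | voices=[66 - -]
Op 2: note_on(82): voice 1 is free -> assigned | voices=[66 82 -]
Op 3: note_on(74): voice 2 is free -> assigned | voices=[66 82 74]
Op 4: note_on(65): all voices busy, STEAL voice 0 (pitch 66, oldest) -> assign | voices=[65 82 74]
Op 5: note_on(70): all voices busy, STEAL voice 1 (pitch 82, oldest) -> assign | voices=[65 70 74]
Op 6: note_off(70): free voice 1 | voices=[65 - 74]
Op 7: note_off(74): free voice 2 | voices=[65 - -]
Op 8: note_on(77): voice 1 is free -> assigned | voices=[65 77 -]
Op 9: note_off(65): free voice 0 | voices=[- 77 -]
Op 10: note_on(68): voice 0 is free -> assigned | voices=[68 77 -]

Answer: 2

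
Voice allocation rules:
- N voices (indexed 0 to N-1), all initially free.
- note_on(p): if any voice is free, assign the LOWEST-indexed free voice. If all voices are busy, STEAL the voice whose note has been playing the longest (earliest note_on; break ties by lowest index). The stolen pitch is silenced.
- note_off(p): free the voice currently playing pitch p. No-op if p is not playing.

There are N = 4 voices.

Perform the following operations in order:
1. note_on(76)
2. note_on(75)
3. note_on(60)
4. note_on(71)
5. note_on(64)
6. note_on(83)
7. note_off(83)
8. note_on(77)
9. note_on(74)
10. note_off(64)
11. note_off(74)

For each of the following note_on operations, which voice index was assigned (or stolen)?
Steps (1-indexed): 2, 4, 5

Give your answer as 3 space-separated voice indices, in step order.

Answer: 1 3 0

Derivation:
Op 1: note_on(76): voice 0 is free -> assigned | voices=[76 - - -]
Op 2: note_on(75): voice 1 is free -> assigned | voices=[76 75 - -]
Op 3: note_on(60): voice 2 is free -> assigned | voices=[76 75 60 -]
Op 4: note_on(71): voice 3 is free -> assigned | voices=[76 75 60 71]
Op 5: note_on(64): all voices busy, STEAL voice 0 (pitch 76, oldest) -> assign | voices=[64 75 60 71]
Op 6: note_on(83): all voices busy, STEAL voice 1 (pitch 75, oldest) -> assign | voices=[64 83 60 71]
Op 7: note_off(83): free voice 1 | voices=[64 - 60 71]
Op 8: note_on(77): voice 1 is free -> assigned | voices=[64 77 60 71]
Op 9: note_on(74): all voices busy, STEAL voice 2 (pitch 60, oldest) -> assign | voices=[64 77 74 71]
Op 10: note_off(64): free voice 0 | voices=[- 77 74 71]
Op 11: note_off(74): free voice 2 | voices=[- 77 - 71]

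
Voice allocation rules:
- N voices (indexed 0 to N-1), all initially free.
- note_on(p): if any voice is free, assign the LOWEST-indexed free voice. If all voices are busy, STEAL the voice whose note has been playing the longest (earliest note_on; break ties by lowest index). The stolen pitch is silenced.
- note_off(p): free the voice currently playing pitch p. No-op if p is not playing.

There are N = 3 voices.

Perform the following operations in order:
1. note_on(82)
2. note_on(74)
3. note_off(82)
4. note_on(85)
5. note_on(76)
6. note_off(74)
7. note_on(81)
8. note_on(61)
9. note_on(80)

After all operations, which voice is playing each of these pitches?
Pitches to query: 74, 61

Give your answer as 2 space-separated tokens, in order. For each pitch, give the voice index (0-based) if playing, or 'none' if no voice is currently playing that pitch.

Answer: none 0

Derivation:
Op 1: note_on(82): voice 0 is free -> assigned | voices=[82 - -]
Op 2: note_on(74): voice 1 is free -> assigned | voices=[82 74 -]
Op 3: note_off(82): free voice 0 | voices=[- 74 -]
Op 4: note_on(85): voice 0 is free -> assigned | voices=[85 74 -]
Op 5: note_on(76): voice 2 is free -> assigned | voices=[85 74 76]
Op 6: note_off(74): free voice 1 | voices=[85 - 76]
Op 7: note_on(81): voice 1 is free -> assigned | voices=[85 81 76]
Op 8: note_on(61): all voices busy, STEAL voice 0 (pitch 85, oldest) -> assign | voices=[61 81 76]
Op 9: note_on(80): all voices busy, STEAL voice 2 (pitch 76, oldest) -> assign | voices=[61 81 80]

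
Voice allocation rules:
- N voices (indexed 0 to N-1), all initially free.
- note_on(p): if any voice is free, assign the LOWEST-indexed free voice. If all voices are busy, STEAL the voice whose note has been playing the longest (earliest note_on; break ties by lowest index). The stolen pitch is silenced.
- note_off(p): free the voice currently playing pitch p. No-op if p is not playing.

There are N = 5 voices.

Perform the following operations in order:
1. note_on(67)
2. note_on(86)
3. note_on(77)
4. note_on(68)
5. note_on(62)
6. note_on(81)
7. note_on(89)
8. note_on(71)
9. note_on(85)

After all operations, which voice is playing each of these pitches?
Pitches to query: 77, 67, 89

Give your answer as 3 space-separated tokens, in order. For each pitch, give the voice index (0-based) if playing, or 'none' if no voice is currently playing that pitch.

Op 1: note_on(67): voice 0 is free -> assigned | voices=[67 - - - -]
Op 2: note_on(86): voice 1 is free -> assigned | voices=[67 86 - - -]
Op 3: note_on(77): voice 2 is free -> assigned | voices=[67 86 77 - -]
Op 4: note_on(68): voice 3 is free -> assigned | voices=[67 86 77 68 -]
Op 5: note_on(62): voice 4 is free -> assigned | voices=[67 86 77 68 62]
Op 6: note_on(81): all voices busy, STEAL voice 0 (pitch 67, oldest) -> assign | voices=[81 86 77 68 62]
Op 7: note_on(89): all voices busy, STEAL voice 1 (pitch 86, oldest) -> assign | voices=[81 89 77 68 62]
Op 8: note_on(71): all voices busy, STEAL voice 2 (pitch 77, oldest) -> assign | voices=[81 89 71 68 62]
Op 9: note_on(85): all voices busy, STEAL voice 3 (pitch 68, oldest) -> assign | voices=[81 89 71 85 62]

Answer: none none 1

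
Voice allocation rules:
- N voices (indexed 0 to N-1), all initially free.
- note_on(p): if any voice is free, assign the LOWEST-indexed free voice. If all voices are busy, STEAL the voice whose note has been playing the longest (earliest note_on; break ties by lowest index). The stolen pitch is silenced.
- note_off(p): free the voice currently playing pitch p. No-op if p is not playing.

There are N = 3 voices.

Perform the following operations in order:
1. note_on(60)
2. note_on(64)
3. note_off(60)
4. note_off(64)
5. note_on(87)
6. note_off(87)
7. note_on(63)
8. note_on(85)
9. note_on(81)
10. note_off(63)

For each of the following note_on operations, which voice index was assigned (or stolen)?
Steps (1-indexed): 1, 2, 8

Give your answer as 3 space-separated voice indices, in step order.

Op 1: note_on(60): voice 0 is free -> assigned | voices=[60 - -]
Op 2: note_on(64): voice 1 is free -> assigned | voices=[60 64 -]
Op 3: note_off(60): free voice 0 | voices=[- 64 -]
Op 4: note_off(64): free voice 1 | voices=[- - -]
Op 5: note_on(87): voice 0 is free -> assigned | voices=[87 - -]
Op 6: note_off(87): free voice 0 | voices=[- - -]
Op 7: note_on(63): voice 0 is free -> assigned | voices=[63 - -]
Op 8: note_on(85): voice 1 is free -> assigned | voices=[63 85 -]
Op 9: note_on(81): voice 2 is free -> assigned | voices=[63 85 81]
Op 10: note_off(63): free voice 0 | voices=[- 85 81]

Answer: 0 1 1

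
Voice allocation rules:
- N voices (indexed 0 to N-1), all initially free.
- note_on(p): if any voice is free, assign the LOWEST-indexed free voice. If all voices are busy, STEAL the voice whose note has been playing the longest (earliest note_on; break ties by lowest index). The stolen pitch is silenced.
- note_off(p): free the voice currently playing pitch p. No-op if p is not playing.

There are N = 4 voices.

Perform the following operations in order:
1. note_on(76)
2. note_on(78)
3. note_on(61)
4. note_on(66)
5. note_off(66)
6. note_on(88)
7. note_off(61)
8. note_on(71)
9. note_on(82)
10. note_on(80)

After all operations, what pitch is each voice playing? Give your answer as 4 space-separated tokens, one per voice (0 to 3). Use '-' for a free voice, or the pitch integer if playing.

Op 1: note_on(76): voice 0 is free -> assigned | voices=[76 - - -]
Op 2: note_on(78): voice 1 is free -> assigned | voices=[76 78 - -]
Op 3: note_on(61): voice 2 is free -> assigned | voices=[76 78 61 -]
Op 4: note_on(66): voice 3 is free -> assigned | voices=[76 78 61 66]
Op 5: note_off(66): free voice 3 | voices=[76 78 61 -]
Op 6: note_on(88): voice 3 is free -> assigned | voices=[76 78 61 88]
Op 7: note_off(61): free voice 2 | voices=[76 78 - 88]
Op 8: note_on(71): voice 2 is free -> assigned | voices=[76 78 71 88]
Op 9: note_on(82): all voices busy, STEAL voice 0 (pitch 76, oldest) -> assign | voices=[82 78 71 88]
Op 10: note_on(80): all voices busy, STEAL voice 1 (pitch 78, oldest) -> assign | voices=[82 80 71 88]

Answer: 82 80 71 88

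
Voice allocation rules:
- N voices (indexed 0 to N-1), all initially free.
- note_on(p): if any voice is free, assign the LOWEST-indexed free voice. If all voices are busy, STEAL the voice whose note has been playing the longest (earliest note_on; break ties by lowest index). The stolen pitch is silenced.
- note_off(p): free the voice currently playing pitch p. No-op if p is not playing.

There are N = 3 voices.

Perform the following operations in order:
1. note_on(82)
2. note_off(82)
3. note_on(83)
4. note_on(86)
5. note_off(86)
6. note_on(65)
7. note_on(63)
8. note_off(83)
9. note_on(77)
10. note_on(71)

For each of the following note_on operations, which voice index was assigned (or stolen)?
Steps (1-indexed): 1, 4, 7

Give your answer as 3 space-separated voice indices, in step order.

Op 1: note_on(82): voice 0 is free -> assigned | voices=[82 - -]
Op 2: note_off(82): free voice 0 | voices=[- - -]
Op 3: note_on(83): voice 0 is free -> assigned | voices=[83 - -]
Op 4: note_on(86): voice 1 is free -> assigned | voices=[83 86 -]
Op 5: note_off(86): free voice 1 | voices=[83 - -]
Op 6: note_on(65): voice 1 is free -> assigned | voices=[83 65 -]
Op 7: note_on(63): voice 2 is free -> assigned | voices=[83 65 63]
Op 8: note_off(83): free voice 0 | voices=[- 65 63]
Op 9: note_on(77): voice 0 is free -> assigned | voices=[77 65 63]
Op 10: note_on(71): all voices busy, STEAL voice 1 (pitch 65, oldest) -> assign | voices=[77 71 63]

Answer: 0 1 2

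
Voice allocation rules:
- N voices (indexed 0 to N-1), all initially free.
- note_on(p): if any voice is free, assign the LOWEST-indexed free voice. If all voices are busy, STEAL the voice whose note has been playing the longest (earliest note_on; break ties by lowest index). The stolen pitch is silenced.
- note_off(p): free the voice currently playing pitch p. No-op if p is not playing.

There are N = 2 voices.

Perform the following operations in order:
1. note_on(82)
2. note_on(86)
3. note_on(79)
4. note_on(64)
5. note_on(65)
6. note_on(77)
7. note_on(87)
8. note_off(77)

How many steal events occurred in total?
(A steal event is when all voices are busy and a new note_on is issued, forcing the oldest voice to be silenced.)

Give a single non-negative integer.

Answer: 5

Derivation:
Op 1: note_on(82): voice 0 is free -> assigned | voices=[82 -]
Op 2: note_on(86): voice 1 is free -> assigned | voices=[82 86]
Op 3: note_on(79): all voices busy, STEAL voice 0 (pitch 82, oldest) -> assign | voices=[79 86]
Op 4: note_on(64): all voices busy, STEAL voice 1 (pitch 86, oldest) -> assign | voices=[79 64]
Op 5: note_on(65): all voices busy, STEAL voice 0 (pitch 79, oldest) -> assign | voices=[65 64]
Op 6: note_on(77): all voices busy, STEAL voice 1 (pitch 64, oldest) -> assign | voices=[65 77]
Op 7: note_on(87): all voices busy, STEAL voice 0 (pitch 65, oldest) -> assign | voices=[87 77]
Op 8: note_off(77): free voice 1 | voices=[87 -]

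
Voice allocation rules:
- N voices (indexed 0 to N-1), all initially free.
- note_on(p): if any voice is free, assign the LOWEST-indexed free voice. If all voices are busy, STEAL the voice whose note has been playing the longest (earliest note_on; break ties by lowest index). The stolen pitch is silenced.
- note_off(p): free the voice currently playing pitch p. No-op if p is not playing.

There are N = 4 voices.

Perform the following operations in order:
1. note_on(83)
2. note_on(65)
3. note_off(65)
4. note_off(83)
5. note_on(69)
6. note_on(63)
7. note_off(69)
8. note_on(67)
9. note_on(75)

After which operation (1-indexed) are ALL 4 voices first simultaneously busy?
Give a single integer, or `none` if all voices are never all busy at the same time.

Answer: none

Derivation:
Op 1: note_on(83): voice 0 is free -> assigned | voices=[83 - - -]
Op 2: note_on(65): voice 1 is free -> assigned | voices=[83 65 - -]
Op 3: note_off(65): free voice 1 | voices=[83 - - -]
Op 4: note_off(83): free voice 0 | voices=[- - - -]
Op 5: note_on(69): voice 0 is free -> assigned | voices=[69 - - -]
Op 6: note_on(63): voice 1 is free -> assigned | voices=[69 63 - -]
Op 7: note_off(69): free voice 0 | voices=[- 63 - -]
Op 8: note_on(67): voice 0 is free -> assigned | voices=[67 63 - -]
Op 9: note_on(75): voice 2 is free -> assigned | voices=[67 63 75 -]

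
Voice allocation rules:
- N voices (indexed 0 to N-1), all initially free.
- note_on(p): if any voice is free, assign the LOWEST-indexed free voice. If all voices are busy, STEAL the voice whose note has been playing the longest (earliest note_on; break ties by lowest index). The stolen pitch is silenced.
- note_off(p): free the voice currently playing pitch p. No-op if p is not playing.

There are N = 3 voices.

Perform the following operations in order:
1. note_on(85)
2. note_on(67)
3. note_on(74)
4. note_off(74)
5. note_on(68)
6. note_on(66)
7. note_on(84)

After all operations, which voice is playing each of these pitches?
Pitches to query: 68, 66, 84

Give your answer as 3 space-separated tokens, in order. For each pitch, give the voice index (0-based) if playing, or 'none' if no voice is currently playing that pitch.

Answer: 2 0 1

Derivation:
Op 1: note_on(85): voice 0 is free -> assigned | voices=[85 - -]
Op 2: note_on(67): voice 1 is free -> assigned | voices=[85 67 -]
Op 3: note_on(74): voice 2 is free -> assigned | voices=[85 67 74]
Op 4: note_off(74): free voice 2 | voices=[85 67 -]
Op 5: note_on(68): voice 2 is free -> assigned | voices=[85 67 68]
Op 6: note_on(66): all voices busy, STEAL voice 0 (pitch 85, oldest) -> assign | voices=[66 67 68]
Op 7: note_on(84): all voices busy, STEAL voice 1 (pitch 67, oldest) -> assign | voices=[66 84 68]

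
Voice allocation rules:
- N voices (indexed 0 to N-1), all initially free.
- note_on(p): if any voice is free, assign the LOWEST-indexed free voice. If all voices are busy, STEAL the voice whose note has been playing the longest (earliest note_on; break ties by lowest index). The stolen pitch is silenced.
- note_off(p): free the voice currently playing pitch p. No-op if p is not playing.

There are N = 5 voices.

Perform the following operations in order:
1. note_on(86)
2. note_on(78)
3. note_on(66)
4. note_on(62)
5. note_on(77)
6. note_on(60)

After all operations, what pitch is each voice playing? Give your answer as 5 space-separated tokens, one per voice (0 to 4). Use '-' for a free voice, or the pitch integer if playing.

Op 1: note_on(86): voice 0 is free -> assigned | voices=[86 - - - -]
Op 2: note_on(78): voice 1 is free -> assigned | voices=[86 78 - - -]
Op 3: note_on(66): voice 2 is free -> assigned | voices=[86 78 66 - -]
Op 4: note_on(62): voice 3 is free -> assigned | voices=[86 78 66 62 -]
Op 5: note_on(77): voice 4 is free -> assigned | voices=[86 78 66 62 77]
Op 6: note_on(60): all voices busy, STEAL voice 0 (pitch 86, oldest) -> assign | voices=[60 78 66 62 77]

Answer: 60 78 66 62 77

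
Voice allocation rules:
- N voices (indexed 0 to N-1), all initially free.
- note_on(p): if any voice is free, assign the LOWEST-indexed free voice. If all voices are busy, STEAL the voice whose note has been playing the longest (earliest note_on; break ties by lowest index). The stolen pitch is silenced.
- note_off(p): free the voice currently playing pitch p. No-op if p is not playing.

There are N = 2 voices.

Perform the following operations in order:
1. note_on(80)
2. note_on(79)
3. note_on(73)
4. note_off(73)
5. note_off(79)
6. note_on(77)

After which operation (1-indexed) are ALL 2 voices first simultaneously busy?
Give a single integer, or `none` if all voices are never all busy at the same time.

Op 1: note_on(80): voice 0 is free -> assigned | voices=[80 -]
Op 2: note_on(79): voice 1 is free -> assigned | voices=[80 79]
Op 3: note_on(73): all voices busy, STEAL voice 0 (pitch 80, oldest) -> assign | voices=[73 79]
Op 4: note_off(73): free voice 0 | voices=[- 79]
Op 5: note_off(79): free voice 1 | voices=[- -]
Op 6: note_on(77): voice 0 is free -> assigned | voices=[77 -]

Answer: 2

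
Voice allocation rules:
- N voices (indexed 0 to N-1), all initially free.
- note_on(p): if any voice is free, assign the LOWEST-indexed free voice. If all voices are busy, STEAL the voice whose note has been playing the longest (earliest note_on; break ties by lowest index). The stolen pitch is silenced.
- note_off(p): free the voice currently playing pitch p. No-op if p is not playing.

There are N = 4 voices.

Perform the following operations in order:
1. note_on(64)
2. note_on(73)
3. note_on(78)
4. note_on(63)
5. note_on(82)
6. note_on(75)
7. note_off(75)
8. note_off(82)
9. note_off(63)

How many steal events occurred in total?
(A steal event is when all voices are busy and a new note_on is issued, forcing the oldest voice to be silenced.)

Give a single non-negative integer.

Answer: 2

Derivation:
Op 1: note_on(64): voice 0 is free -> assigned | voices=[64 - - -]
Op 2: note_on(73): voice 1 is free -> assigned | voices=[64 73 - -]
Op 3: note_on(78): voice 2 is free -> assigned | voices=[64 73 78 -]
Op 4: note_on(63): voice 3 is free -> assigned | voices=[64 73 78 63]
Op 5: note_on(82): all voices busy, STEAL voice 0 (pitch 64, oldest) -> assign | voices=[82 73 78 63]
Op 6: note_on(75): all voices busy, STEAL voice 1 (pitch 73, oldest) -> assign | voices=[82 75 78 63]
Op 7: note_off(75): free voice 1 | voices=[82 - 78 63]
Op 8: note_off(82): free voice 0 | voices=[- - 78 63]
Op 9: note_off(63): free voice 3 | voices=[- - 78 -]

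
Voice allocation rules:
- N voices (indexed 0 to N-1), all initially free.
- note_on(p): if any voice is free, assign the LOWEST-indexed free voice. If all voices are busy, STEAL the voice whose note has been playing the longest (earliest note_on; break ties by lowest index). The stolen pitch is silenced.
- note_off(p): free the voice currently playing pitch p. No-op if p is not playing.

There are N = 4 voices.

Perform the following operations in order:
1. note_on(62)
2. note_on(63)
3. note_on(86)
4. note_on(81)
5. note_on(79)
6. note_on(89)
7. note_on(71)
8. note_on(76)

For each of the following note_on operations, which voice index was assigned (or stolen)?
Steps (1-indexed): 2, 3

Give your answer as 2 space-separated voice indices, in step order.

Op 1: note_on(62): voice 0 is free -> assigned | voices=[62 - - -]
Op 2: note_on(63): voice 1 is free -> assigned | voices=[62 63 - -]
Op 3: note_on(86): voice 2 is free -> assigned | voices=[62 63 86 -]
Op 4: note_on(81): voice 3 is free -> assigned | voices=[62 63 86 81]
Op 5: note_on(79): all voices busy, STEAL voice 0 (pitch 62, oldest) -> assign | voices=[79 63 86 81]
Op 6: note_on(89): all voices busy, STEAL voice 1 (pitch 63, oldest) -> assign | voices=[79 89 86 81]
Op 7: note_on(71): all voices busy, STEAL voice 2 (pitch 86, oldest) -> assign | voices=[79 89 71 81]
Op 8: note_on(76): all voices busy, STEAL voice 3 (pitch 81, oldest) -> assign | voices=[79 89 71 76]

Answer: 1 2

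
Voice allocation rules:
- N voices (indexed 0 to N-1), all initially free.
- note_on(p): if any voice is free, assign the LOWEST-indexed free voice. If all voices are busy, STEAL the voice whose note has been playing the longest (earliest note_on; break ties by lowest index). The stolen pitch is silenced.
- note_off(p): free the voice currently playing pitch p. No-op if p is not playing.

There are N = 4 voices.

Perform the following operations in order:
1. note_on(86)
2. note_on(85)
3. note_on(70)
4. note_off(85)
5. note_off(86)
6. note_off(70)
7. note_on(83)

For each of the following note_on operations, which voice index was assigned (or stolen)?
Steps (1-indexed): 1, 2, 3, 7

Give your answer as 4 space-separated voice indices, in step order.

Op 1: note_on(86): voice 0 is free -> assigned | voices=[86 - - -]
Op 2: note_on(85): voice 1 is free -> assigned | voices=[86 85 - -]
Op 3: note_on(70): voice 2 is free -> assigned | voices=[86 85 70 -]
Op 4: note_off(85): free voice 1 | voices=[86 - 70 -]
Op 5: note_off(86): free voice 0 | voices=[- - 70 -]
Op 6: note_off(70): free voice 2 | voices=[- - - -]
Op 7: note_on(83): voice 0 is free -> assigned | voices=[83 - - -]

Answer: 0 1 2 0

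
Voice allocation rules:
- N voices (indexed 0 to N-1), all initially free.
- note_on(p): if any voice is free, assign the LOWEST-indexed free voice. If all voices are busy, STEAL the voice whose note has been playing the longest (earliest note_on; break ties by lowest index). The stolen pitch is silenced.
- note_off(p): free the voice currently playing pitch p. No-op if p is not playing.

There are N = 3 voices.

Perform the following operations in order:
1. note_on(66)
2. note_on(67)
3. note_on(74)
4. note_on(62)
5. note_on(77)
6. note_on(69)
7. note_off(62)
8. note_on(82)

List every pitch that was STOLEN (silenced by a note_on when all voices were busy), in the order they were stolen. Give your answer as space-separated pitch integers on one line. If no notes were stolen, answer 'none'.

Op 1: note_on(66): voice 0 is free -> assigned | voices=[66 - -]
Op 2: note_on(67): voice 1 is free -> assigned | voices=[66 67 -]
Op 3: note_on(74): voice 2 is free -> assigned | voices=[66 67 74]
Op 4: note_on(62): all voices busy, STEAL voice 0 (pitch 66, oldest) -> assign | voices=[62 67 74]
Op 5: note_on(77): all voices busy, STEAL voice 1 (pitch 67, oldest) -> assign | voices=[62 77 74]
Op 6: note_on(69): all voices busy, STEAL voice 2 (pitch 74, oldest) -> assign | voices=[62 77 69]
Op 7: note_off(62): free voice 0 | voices=[- 77 69]
Op 8: note_on(82): voice 0 is free -> assigned | voices=[82 77 69]

Answer: 66 67 74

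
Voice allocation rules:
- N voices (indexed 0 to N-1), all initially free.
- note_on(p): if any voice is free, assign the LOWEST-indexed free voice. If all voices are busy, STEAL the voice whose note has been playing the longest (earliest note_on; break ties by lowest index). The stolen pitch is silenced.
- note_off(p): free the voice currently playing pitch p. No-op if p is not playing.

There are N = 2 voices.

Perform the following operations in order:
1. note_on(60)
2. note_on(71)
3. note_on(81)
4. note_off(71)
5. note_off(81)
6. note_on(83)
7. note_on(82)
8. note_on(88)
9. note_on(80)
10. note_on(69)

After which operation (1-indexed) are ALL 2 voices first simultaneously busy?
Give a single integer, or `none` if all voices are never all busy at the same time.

Op 1: note_on(60): voice 0 is free -> assigned | voices=[60 -]
Op 2: note_on(71): voice 1 is free -> assigned | voices=[60 71]
Op 3: note_on(81): all voices busy, STEAL voice 0 (pitch 60, oldest) -> assign | voices=[81 71]
Op 4: note_off(71): free voice 1 | voices=[81 -]
Op 5: note_off(81): free voice 0 | voices=[- -]
Op 6: note_on(83): voice 0 is free -> assigned | voices=[83 -]
Op 7: note_on(82): voice 1 is free -> assigned | voices=[83 82]
Op 8: note_on(88): all voices busy, STEAL voice 0 (pitch 83, oldest) -> assign | voices=[88 82]
Op 9: note_on(80): all voices busy, STEAL voice 1 (pitch 82, oldest) -> assign | voices=[88 80]
Op 10: note_on(69): all voices busy, STEAL voice 0 (pitch 88, oldest) -> assign | voices=[69 80]

Answer: 2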